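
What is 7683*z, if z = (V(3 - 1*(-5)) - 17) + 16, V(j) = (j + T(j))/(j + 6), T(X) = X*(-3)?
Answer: -115245/7 ≈ -16464.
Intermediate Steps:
T(X) = -3*X
V(j) = -2*j/(6 + j) (V(j) = (j - 3*j)/(j + 6) = (-2*j)/(6 + j) = -2*j/(6 + j))
z = -15/7 (z = (-2*(3 - 1*(-5))/(6 + (3 - 1*(-5))) - 17) + 16 = (-2*(3 + 5)/(6 + (3 + 5)) - 17) + 16 = (-2*8/(6 + 8) - 17) + 16 = (-2*8/14 - 17) + 16 = (-2*8*1/14 - 17) + 16 = (-8/7 - 17) + 16 = -127/7 + 16 = -15/7 ≈ -2.1429)
7683*z = 7683*(-15/7) = -115245/7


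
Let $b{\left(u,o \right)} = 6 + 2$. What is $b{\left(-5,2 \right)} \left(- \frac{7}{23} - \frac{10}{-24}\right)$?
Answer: $\frac{62}{69} \approx 0.89855$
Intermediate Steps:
$b{\left(u,o \right)} = 8$
$b{\left(-5,2 \right)} \left(- \frac{7}{23} - \frac{10}{-24}\right) = 8 \left(- \frac{7}{23} - \frac{10}{-24}\right) = 8 \left(\left(-7\right) \frac{1}{23} - - \frac{5}{12}\right) = 8 \left(- \frac{7}{23} + \frac{5}{12}\right) = 8 \cdot \frac{31}{276} = \frac{62}{69}$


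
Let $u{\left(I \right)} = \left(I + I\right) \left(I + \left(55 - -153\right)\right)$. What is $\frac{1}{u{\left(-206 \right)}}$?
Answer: $- \frac{1}{824} \approx -0.0012136$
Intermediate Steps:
$u{\left(I \right)} = 2 I \left(208 + I\right)$ ($u{\left(I \right)} = 2 I \left(I + \left(55 + 153\right)\right) = 2 I \left(I + 208\right) = 2 I \left(208 + I\right)$)
$\frac{1}{u{\left(-206 \right)}} = \frac{1}{2 \left(-206\right) \left(208 - 206\right)} = \frac{1}{2 \left(-206\right) 2} = \frac{1}{-824} = - \frac{1}{824}$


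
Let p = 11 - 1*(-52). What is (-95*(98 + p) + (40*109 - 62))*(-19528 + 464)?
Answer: 209646808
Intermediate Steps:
p = 63 (p = 11 + 52 = 63)
(-95*(98 + p) + (40*109 - 62))*(-19528 + 464) = (-95*(98 + 63) + (40*109 - 62))*(-19528 + 464) = (-95*161 + (4360 - 62))*(-19064) = (-15295 + 4298)*(-19064) = -10997*(-19064) = 209646808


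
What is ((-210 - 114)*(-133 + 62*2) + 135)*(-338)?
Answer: -1031238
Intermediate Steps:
((-210 - 114)*(-133 + 62*2) + 135)*(-338) = (-324*(-133 + 124) + 135)*(-338) = (-324*(-9) + 135)*(-338) = (2916 + 135)*(-338) = 3051*(-338) = -1031238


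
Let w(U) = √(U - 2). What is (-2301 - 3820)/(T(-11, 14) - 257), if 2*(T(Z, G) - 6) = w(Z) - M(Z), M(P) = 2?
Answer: 6169968/254029 + 12242*I*√13/254029 ≈ 24.288 + 0.17376*I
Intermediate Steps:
w(U) = √(-2 + U)
T(Z, G) = 5 + √(-2 + Z)/2 (T(Z, G) = 6 + (√(-2 + Z) - 1*2)/2 = 6 + (√(-2 + Z) - 2)/2 = 6 + (-2 + √(-2 + Z))/2 = 6 + (-1 + √(-2 + Z)/2) = 5 + √(-2 + Z)/2)
(-2301 - 3820)/(T(-11, 14) - 257) = (-2301 - 3820)/((5 + √(-2 - 11)/2) - 257) = -6121/((5 + √(-13)/2) - 257) = -6121/((5 + (I*√13)/2) - 257) = -6121/((5 + I*√13/2) - 257) = -6121/(-252 + I*√13/2)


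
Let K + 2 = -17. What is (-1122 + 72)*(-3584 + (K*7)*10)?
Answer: 5159700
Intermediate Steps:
K = -19 (K = -2 - 17 = -19)
(-1122 + 72)*(-3584 + (K*7)*10) = (-1122 + 72)*(-3584 - 19*7*10) = -1050*(-3584 - 133*10) = -1050*(-3584 - 1330) = -1050*(-4914) = 5159700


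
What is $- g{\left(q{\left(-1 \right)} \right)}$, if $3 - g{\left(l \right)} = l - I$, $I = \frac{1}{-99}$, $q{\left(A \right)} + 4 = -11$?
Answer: $- \frac{1781}{99} \approx -17.99$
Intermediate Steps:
$q{\left(A \right)} = -15$ ($q{\left(A \right)} = -4 - 11 = -15$)
$I = - \frac{1}{99} \approx -0.010101$
$g{\left(l \right)} = \frac{296}{99} - l$ ($g{\left(l \right)} = 3 - \left(l - - \frac{1}{99}\right) = 3 - \left(l + \frac{1}{99}\right) = 3 - \left(\frac{1}{99} + l\right) = \frac{296}{99} - l$)
$- g{\left(q{\left(-1 \right)} \right)} = - (\frac{296}{99} - -15) = - (\frac{296}{99} + 15) = \left(-1\right) \frac{1781}{99} = - \frac{1781}{99}$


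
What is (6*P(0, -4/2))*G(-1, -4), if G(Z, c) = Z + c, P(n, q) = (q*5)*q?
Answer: -600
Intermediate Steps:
P(n, q) = 5*q² (P(n, q) = (5*q)*q = 5*q²)
(6*P(0, -4/2))*G(-1, -4) = (6*(5*(-4/2)²))*(-1 - 4) = (6*(5*(-4*½)²))*(-5) = (6*(5*(-2)²))*(-5) = (6*(5*4))*(-5) = (6*20)*(-5) = 120*(-5) = -600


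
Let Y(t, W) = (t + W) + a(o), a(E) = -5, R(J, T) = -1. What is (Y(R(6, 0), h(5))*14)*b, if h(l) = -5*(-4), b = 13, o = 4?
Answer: 2548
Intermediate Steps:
h(l) = 20
Y(t, W) = -5 + W + t (Y(t, W) = (t + W) - 5 = (W + t) - 5 = -5 + W + t)
(Y(R(6, 0), h(5))*14)*b = ((-5 + 20 - 1)*14)*13 = (14*14)*13 = 196*13 = 2548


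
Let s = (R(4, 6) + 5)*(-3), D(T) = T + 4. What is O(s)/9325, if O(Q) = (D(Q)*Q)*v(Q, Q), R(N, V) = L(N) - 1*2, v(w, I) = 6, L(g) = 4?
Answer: 2142/9325 ≈ 0.22971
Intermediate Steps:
R(N, V) = 2 (R(N, V) = 4 - 1*2 = 4 - 2 = 2)
D(T) = 4 + T
s = -21 (s = (2 + 5)*(-3) = 7*(-3) = -21)
O(Q) = 6*Q*(4 + Q) (O(Q) = ((4 + Q)*Q)*6 = (Q*(4 + Q))*6 = 6*Q*(4 + Q))
O(s)/9325 = (6*(-21)*(4 - 21))/9325 = (6*(-21)*(-17))*(1/9325) = 2142*(1/9325) = 2142/9325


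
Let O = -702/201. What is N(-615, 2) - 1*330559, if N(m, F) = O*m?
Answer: -22003543/67 ≈ -3.2841e+5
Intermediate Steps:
O = -234/67 (O = -702*1/201 = -234/67 ≈ -3.4925)
N(m, F) = -234*m/67
N(-615, 2) - 1*330559 = -234/67*(-615) - 1*330559 = 143910/67 - 330559 = -22003543/67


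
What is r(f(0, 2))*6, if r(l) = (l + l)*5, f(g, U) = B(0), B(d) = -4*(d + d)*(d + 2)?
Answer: 0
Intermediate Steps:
B(d) = -8*d*(2 + d) (B(d) = -4*2*d*(2 + d) = -8*d*(2 + d))
f(g, U) = 0 (f(g, U) = -8*0*(2 + 0) = -8*0*2 = 0)
r(l) = 10*l (r(l) = (2*l)*5 = 10*l)
r(f(0, 2))*6 = (10*0)*6 = 0*6 = 0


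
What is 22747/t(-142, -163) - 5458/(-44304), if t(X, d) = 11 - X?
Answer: 168103027/1129752 ≈ 148.80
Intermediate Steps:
22747/t(-142, -163) - 5458/(-44304) = 22747/(11 - 1*(-142)) - 5458/(-44304) = 22747/(11 + 142) - 5458*(-1/44304) = 22747/153 + 2729/22152 = 168103027/1129752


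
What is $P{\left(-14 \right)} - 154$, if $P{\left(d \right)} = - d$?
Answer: $-140$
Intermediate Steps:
$P{\left(-14 \right)} - 154 = \left(-1\right) \left(-14\right) - 154 = 14 - 154 = -140$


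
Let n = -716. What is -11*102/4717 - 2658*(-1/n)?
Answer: -6670569/1688686 ≈ -3.9502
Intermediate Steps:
-11*102/4717 - 2658*(-1/n) = -11*102/4717 - 2658/((-1*(-716))) = -1122*1/4717 - 2658/716 = -1122/4717 - 2658*1/716 = -1122/4717 - 1329/358 = -6670569/1688686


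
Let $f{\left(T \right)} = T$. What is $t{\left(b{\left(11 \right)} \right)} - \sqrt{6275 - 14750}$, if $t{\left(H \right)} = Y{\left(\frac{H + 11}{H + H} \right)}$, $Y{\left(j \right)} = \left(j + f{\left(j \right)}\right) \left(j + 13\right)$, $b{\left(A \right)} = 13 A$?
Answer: $\frac{2464}{169} - 5 i \sqrt{339} \approx 14.58 - 92.06 i$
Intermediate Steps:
$Y{\left(j \right)} = 2 j \left(13 + j\right)$ ($Y{\left(j \right)} = \left(j + j\right) \left(j + 13\right) = 2 j \left(13 + j\right)$)
$t{\left(H \right)} = \frac{\left(11 + H\right) \left(13 + \frac{11 + H}{2 H}\right)}{H}$ ($t{\left(H \right)} = 2 \frac{H + 11}{H + H} \left(13 + \frac{H + 11}{H + H}\right) = 2 \frac{11 + H}{2 H} \left(13 + \frac{11 + H}{2 H}\right) = \frac{\left(11 + H\right) \left(13 + \frac{11 + H}{2 H}\right)}{H}$)
$t{\left(b{\left(11 \right)} \right)} - \sqrt{6275 - 14750} = \frac{\left(11 + 13 \cdot 11\right) \left(11 + 27 \cdot 13 \cdot 11\right)}{2 \cdot 20449} - \sqrt{6275 - 14750} = \frac{\left(11 + 143\right) \left(11 + 27 \cdot 143\right)}{2 \cdot 20449} - \sqrt{-8475} = \frac{1}{2} \cdot \frac{1}{20449} \cdot 154 \left(11 + 3861\right) - 5 i \sqrt{339} = \frac{1}{2} \cdot \frac{1}{20449} \cdot 154 \cdot 3872 - 5 i \sqrt{339} = \frac{2464}{169} - 5 i \sqrt{339}$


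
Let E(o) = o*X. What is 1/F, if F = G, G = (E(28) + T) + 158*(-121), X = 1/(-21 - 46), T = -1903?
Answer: -67/1408435 ≈ -4.7571e-5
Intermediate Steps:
X = -1/67 (X = 1/(-67) = -1/67 ≈ -0.014925)
E(o) = -o/67 (E(o) = o*(-1/67) = -o/67)
G = -1408435/67 (G = (-1/67*28 - 1903) + 158*(-121) = (-28/67 - 1903) - 19118 = -127529/67 - 19118 = -1408435/67 ≈ -21021.)
F = -1408435/67 ≈ -21021.
1/F = 1/(-1408435/67) = -67/1408435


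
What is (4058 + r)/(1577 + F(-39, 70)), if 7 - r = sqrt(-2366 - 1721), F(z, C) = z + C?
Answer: 1355/536 - I*sqrt(4087)/1608 ≈ 2.528 - 0.039757*I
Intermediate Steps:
F(z, C) = C + z
r = 7 - I*sqrt(4087) (r = 7 - sqrt(-2366 - 1721) = 7 - sqrt(-4087) = 7 - I*sqrt(4087) ≈ 7.0 - 63.93*I)
(4058 + r)/(1577 + F(-39, 70)) = (4058 + (7 - I*sqrt(4087)))/(1577 + (70 - 39)) = (4065 - I*sqrt(4087))/(1577 + 31) = (4065 - I*sqrt(4087))/1608 = (4065 - I*sqrt(4087))*(1/1608) = 1355/536 - I*sqrt(4087)/1608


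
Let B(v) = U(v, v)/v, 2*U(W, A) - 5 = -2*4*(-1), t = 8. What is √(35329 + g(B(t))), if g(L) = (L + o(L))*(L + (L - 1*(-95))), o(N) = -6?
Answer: √8915906/16 ≈ 186.62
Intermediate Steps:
U(W, A) = 13/2 (U(W, A) = 5/2 + (-2*4*(-1))/2 = 5/2 + (-8*(-1))/2 = 5/2 + (½)*8 = 5/2 + 4 = 13/2)
B(v) = 13/(2*v)
g(L) = (-6 + L)*(95 + 2*L) (g(L) = (L - 6)*(L + (L - 1*(-95))) = (-6 + L)*(L + (L + 95)) = (-6 + L)*(L + (95 + L)) = (-6 + L)*(95 + 2*L))
√(35329 + g(B(t))) = √(35329 + (-570 + 2*((13/2)/8)² + 83*((13/2)/8))) = √(35329 + (-570 + 2*((13/2)*(⅛))² + 83*((13/2)*(⅛)))) = √(35329 + (-570 + 2*(13/16)² + 83*(13/16))) = √(35329 + (-570 + 2*(169/256) + 1079/16)) = √(35329 + (-570 + 169/128 + 1079/16)) = √(35329 - 64159/128) = √(4457953/128) = √8915906/16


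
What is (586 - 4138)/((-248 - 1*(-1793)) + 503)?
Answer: -111/64 ≈ -1.7344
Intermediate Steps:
(586 - 4138)/((-248 - 1*(-1793)) + 503) = -3552/((-248 + 1793) + 503) = -3552/(1545 + 503) = -3552/2048 = -3552*1/2048 = -111/64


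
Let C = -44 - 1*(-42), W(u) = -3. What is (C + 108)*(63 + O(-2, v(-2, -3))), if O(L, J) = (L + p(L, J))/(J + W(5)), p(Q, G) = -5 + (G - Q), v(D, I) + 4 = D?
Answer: 61268/9 ≈ 6807.6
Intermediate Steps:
v(D, I) = -4 + D
p(Q, G) = -5 + G - Q
C = -2 (C = -44 + 42 = -2)
O(L, J) = (-5 + J)/(-3 + J) (O(L, J) = (L + (-5 + J - L))/(J - 3) = (-5 + J)/(-3 + J))
(C + 108)*(63 + O(-2, v(-2, -3))) = (-2 + 108)*(63 + (-5 + (-4 - 2))/(-3 + (-4 - 2))) = 106*(63 + (-5 - 6)/(-3 - 6)) = 106*(63 - 11/(-9)) = 106*(63 - 1/9*(-11)) = 106*(63 + 11/9) = 106*(578/9) = 61268/9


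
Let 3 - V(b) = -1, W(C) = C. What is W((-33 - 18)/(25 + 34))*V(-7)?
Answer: -204/59 ≈ -3.4576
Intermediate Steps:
V(b) = 4 (V(b) = 3 - 1*(-1) = 3 + 1 = 4)
W((-33 - 18)/(25 + 34))*V(-7) = ((-33 - 18)/(25 + 34))*4 = -51/59*4 = -204/59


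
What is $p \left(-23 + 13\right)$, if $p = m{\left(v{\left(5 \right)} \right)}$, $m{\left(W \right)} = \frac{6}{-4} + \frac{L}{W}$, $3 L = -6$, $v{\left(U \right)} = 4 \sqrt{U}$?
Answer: $15 + \sqrt{5} \approx 17.236$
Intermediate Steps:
$L = -2$ ($L = \frac{1}{3} \left(-6\right) = -2$)
$m{\left(W \right)} = - \frac{3}{2} - \frac{2}{W}$ ($m{\left(W \right)} = \frac{6}{-4} - \frac{2}{W} = 6 \left(- \frac{1}{4}\right) - \frac{2}{W} = - \frac{3}{2} - \frac{2}{W}$)
$p = - \frac{3}{2} - \frac{\sqrt{5}}{10}$ ($p = - \frac{3}{2} - \frac{2}{4 \sqrt{5}} = - \frac{3}{2} - 2 \frac{\sqrt{5}}{20} = - \frac{3}{2} - \frac{\sqrt{5}}{10} \approx -1.7236$)
$p \left(-23 + 13\right) = \left(- \frac{3}{2} - \frac{\sqrt{5}}{10}\right) \left(-23 + 13\right) = \left(- \frac{3}{2} - \frac{\sqrt{5}}{10}\right) \left(-10\right) = 15 + \sqrt{5}$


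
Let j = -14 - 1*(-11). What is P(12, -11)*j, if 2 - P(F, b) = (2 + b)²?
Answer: 237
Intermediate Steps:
j = -3 (j = -14 + 11 = -3)
P(F, b) = 2 - (2 + b)²
P(12, -11)*j = (2 - (2 - 11)²)*(-3) = (2 - 1*(-9)²)*(-3) = (2 - 1*81)*(-3) = (2 - 81)*(-3) = -79*(-3) = 237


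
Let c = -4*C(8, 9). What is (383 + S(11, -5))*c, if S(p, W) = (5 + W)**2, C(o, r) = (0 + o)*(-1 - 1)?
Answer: 24512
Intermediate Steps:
C(o, r) = -2*o (C(o, r) = o*(-2) = -2*o)
c = 64 (c = -(-8)*8 = -4*(-16) = 64)
(383 + S(11, -5))*c = (383 + (5 - 5)**2)*64 = (383 + 0**2)*64 = (383 + 0)*64 = 383*64 = 24512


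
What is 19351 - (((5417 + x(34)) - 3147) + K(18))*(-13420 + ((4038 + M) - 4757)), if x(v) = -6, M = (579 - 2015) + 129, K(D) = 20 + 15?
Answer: 35529705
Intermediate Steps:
K(D) = 35
M = -1307 (M = -1436 + 129 = -1307)
19351 - (((5417 + x(34)) - 3147) + K(18))*(-13420 + ((4038 + M) - 4757)) = 19351 - (((5417 - 6) - 3147) + 35)*(-13420 + ((4038 - 1307) - 4757)) = 19351 - ((5411 - 3147) + 35)*(-13420 + (2731 - 4757)) = 19351 - (2264 + 35)*(-13420 - 2026) = 19351 - 2299*(-15446) = 19351 - 1*(-35510354) = 19351 + 35510354 = 35529705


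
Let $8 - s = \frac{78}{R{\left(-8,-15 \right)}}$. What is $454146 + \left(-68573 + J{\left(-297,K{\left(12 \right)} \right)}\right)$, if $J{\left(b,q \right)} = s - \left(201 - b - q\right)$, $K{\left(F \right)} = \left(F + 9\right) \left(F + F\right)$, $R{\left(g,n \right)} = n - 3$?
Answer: $\frac{1156774}{3} \approx 3.8559 \cdot 10^{5}$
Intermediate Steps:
$R{\left(g,n \right)} = -3 + n$ ($R{\left(g,n \right)} = n - 3 = -3 + n$)
$s = \frac{37}{3}$ ($s = 8 - \frac{78}{-3 - 15} = 8 - \frac{78}{-18} = 8 - 78 \left(- \frac{1}{18}\right) = 8 - - \frac{13}{3} = 8 + \frac{13}{3} = \frac{37}{3} \approx 12.333$)
$K{\left(F \right)} = 2 F \left(9 + F\right)$ ($K{\left(F \right)} = \left(9 + F\right) 2 F = 2 F \left(9 + F\right)$)
$J{\left(b,q \right)} = - \frac{566}{3} + b + q$ ($J{\left(b,q \right)} = \frac{37}{3} - \left(201 - b - q\right) = \frac{37}{3} + \left(-201 + b + q\right) = - \frac{566}{3} + b + q$)
$454146 + \left(-68573 + J{\left(-297,K{\left(12 \right)} \right)}\right) = 454146 - \left(\frac{207176}{3} - 24 \left(9 + 12\right)\right) = 454146 - \frac{205664}{3} = \frac{1156774}{3}$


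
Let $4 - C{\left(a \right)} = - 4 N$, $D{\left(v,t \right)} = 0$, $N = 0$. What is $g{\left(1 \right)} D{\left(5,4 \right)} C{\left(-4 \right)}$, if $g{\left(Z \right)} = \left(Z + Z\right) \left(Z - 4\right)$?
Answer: $0$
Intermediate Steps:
$g{\left(Z \right)} = 2 Z \left(-4 + Z\right)$
$C{\left(a \right)} = 4$ ($C{\left(a \right)} = 4 - \left(-4\right) 0 = 4 - 0 = 4 + 0 = 4$)
$g{\left(1 \right)} D{\left(5,4 \right)} C{\left(-4 \right)} = 2 \cdot 1 \left(-4 + 1\right) 0 \cdot 4 = 2 \cdot 1 \left(-3\right) 0 \cdot 4 = \left(-6\right) 0 \cdot 4 = 0 \cdot 4 = 0$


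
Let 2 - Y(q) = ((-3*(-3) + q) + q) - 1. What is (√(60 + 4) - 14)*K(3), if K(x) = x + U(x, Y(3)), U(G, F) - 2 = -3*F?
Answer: -246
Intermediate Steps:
Y(q) = -6 - 2*q (Y(q) = 2 - (((-3*(-3) + q) + q) - 1) = 2 - (((9 + q) + q) - 1) = 2 - ((9 + 2*q) - 1) = 2 - (8 + 2*q) = 2 + (-8 - 2*q) = -6 - 2*q)
U(G, F) = 2 - 3*F
K(x) = 38 + x (K(x) = x + (2 - 3*(-6 - 2*3)) = x + (2 - 3*(-6 - 6)) = x + (2 - 3*(-12)) = x + (2 + 36) = x + 38 = 38 + x)
(√(60 + 4) - 14)*K(3) = (√(60 + 4) - 14)*(38 + 3) = (√64 - 14)*41 = (8 - 14)*41 = -6*41 = -246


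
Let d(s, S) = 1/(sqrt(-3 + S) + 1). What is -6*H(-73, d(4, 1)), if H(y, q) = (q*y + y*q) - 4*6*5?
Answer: 12*(-133*I + 60*sqrt(2))/(sqrt(2) - I) ≈ 1012.0 - 412.95*I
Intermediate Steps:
d(s, S) = 1/(1 + sqrt(-3 + S))
H(y, q) = -120 + 2*q*y (H(y, q) = (q*y + q*y) - 24*5 = 2*q*y - 120 = -120 + 2*q*y)
-6*H(-73, d(4, 1)) = -6*(-120 + 2*(-73)/(1 + sqrt(-3 + 1))) = -6*(-120 + 2*(-73)/(1 + sqrt(-2))) = -6*(-120 + 2*(-73)/(1 + I*sqrt(2))) = -6*(-120 - 146/(1 + I*sqrt(2))) = 720 + 876/(1 + I*sqrt(2))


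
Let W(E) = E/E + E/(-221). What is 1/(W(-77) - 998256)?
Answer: -221/220614278 ≈ -1.0017e-6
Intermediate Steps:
W(E) = 1 - E/221 (W(E) = 1 + E*(-1/221) = 1 - E/221)
1/(W(-77) - 998256) = 1/((1 - 1/221*(-77)) - 998256) = 1/((1 + 77/221) - 998256) = 1/(298/221 - 998256) = 1/(-220614278/221) = -221/220614278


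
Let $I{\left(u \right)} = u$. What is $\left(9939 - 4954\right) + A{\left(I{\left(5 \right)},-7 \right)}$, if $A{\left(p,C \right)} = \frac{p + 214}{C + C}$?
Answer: $\frac{69571}{14} \approx 4969.4$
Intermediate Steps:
$A{\left(p,C \right)} = \frac{214 + p}{2 C}$
$\left(9939 - 4954\right) + A{\left(I{\left(5 \right)},-7 \right)} = \left(9939 - 4954\right) + \frac{214 + 5}{2 \left(-7\right)} = \left(9939 - 4954\right) + \frac{1}{2} \left(- \frac{1}{7}\right) 219 = 4985 - \frac{219}{14} = \frac{69571}{14}$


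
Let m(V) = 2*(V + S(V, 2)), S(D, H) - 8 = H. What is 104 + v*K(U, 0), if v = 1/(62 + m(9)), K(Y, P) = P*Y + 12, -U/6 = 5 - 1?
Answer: 2603/25 ≈ 104.12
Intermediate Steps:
S(D, H) = 8 + H
U = -24 (U = -6*(5 - 1) = -6*4 = -24)
K(Y, P) = 12 + P*Y
m(V) = 20 + 2*V (m(V) = 2*(V + (8 + 2)) = 2*(V + 10) = 2*(10 + V) = 20 + 2*V)
v = 1/100 (v = 1/(62 + (20 + 2*9)) = 1/(62 + (20 + 18)) = 1/(62 + 38) = 1/100 ≈ 0.010000)
104 + v*K(U, 0) = 104 + (12 + 0*(-24))/100 = 104 + (12 + 0)/100 = 104 + (1/100)*12 = 104 + 3/25 = 2603/25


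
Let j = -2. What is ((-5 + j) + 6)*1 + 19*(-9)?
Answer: -172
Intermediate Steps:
((-5 + j) + 6)*1 + 19*(-9) = ((-5 - 2) + 6)*1 + 19*(-9) = (-7 + 6)*1 - 171 = -1*1 - 171 = -1 - 171 = -172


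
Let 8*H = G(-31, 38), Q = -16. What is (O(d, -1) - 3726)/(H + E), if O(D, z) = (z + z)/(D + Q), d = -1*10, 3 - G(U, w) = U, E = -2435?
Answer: 193748/126399 ≈ 1.5328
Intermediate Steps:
G(U, w) = 3 - U
H = 17/4 (H = (3 - 1*(-31))/8 = (3 + 31)/8 = (⅛)*34 = 17/4 ≈ 4.2500)
d = -10
O(D, z) = 2*z/(-16 + D) (O(D, z) = (z + z)/(D - 16) = (2*z)/(-16 + D) = 2*z/(-16 + D))
(O(d, -1) - 3726)/(H + E) = (2*(-1)/(-16 - 10) - 3726)/(17/4 - 2435) = (2*(-1)/(-26) - 3726)/(-9723/4) = (2*(-1)*(-1/26) - 3726)*(-4/9723) = (1/13 - 3726)*(-4/9723) = -48437/13*(-4/9723) = 193748/126399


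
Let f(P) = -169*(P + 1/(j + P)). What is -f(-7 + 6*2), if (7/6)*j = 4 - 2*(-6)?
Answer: 111878/131 ≈ 854.03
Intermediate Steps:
j = 96/7 (j = 6*(4 - 2*(-6))/7 = 6*(4 + 12)/7 = (6/7)*16 = 96/7 ≈ 13.714)
f(P) = -169*P - 169/(96/7 + P) (f(P) = -169*(P + 1/(96/7 + P)) = -169*P - 169/(96/7 + P))
-f(-7 + 6*2) = -169*(-7 - 96*(-7 + 6*2) - 7*(-7 + 6*2)**2)/(96 + 7*(-7 + 6*2)) = -169*(-7 - 96*(-7 + 12) - 7*(-7 + 12)**2)/(96 + 7*(-7 + 12)) = -169*(-7 - 96*5 - 7*5**2)/(96 + 7*5) = -169*(-7 - 480 - 7*25)/(96 + 35) = -169*(-7 - 480 - 175)/131 = -169*(-662)/131 = -1*(-111878/131) = 111878/131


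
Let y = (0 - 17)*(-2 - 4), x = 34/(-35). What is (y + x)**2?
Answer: 12503296/1225 ≈ 10207.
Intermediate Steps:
x = -34/35 (x = 34*(-1/35) = -34/35 ≈ -0.97143)
y = 102 (y = -17*(-6) = 102)
(y + x)**2 = (102 - 34/35)**2 = (3536/35)**2 = 12503296/1225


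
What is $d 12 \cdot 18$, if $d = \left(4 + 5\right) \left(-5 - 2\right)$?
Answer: $-13608$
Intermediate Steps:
$d = -63$ ($d = 9 \left(-7\right) = -63$)
$d 12 \cdot 18 = \left(-63\right) 12 \cdot 18 = \left(-756\right) 18 = -13608$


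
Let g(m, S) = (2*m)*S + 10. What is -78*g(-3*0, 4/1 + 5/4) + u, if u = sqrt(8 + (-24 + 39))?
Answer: -780 + sqrt(23) ≈ -775.20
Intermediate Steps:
g(m, S) = 10 + 2*S*m (g(m, S) = 2*S*m + 10 = 10 + 2*S*m)
u = sqrt(23) (u = sqrt(8 + 15) = sqrt(23) ≈ 4.7958)
-78*g(-3*0, 4/1 + 5/4) + u = -78*(10 + 2*(4/1 + 5/4)*(-3*0)) + sqrt(23) = -78*(10 + 2*(4*1 + 5*(1/4))*0) + sqrt(23) = -78*(10 + 2*(4 + 5/4)*0) + sqrt(23) = -78*(10 + 2*(21/4)*0) + sqrt(23) = -78*(10 + 0) + sqrt(23) = -78*10 + sqrt(23) = -780 + sqrt(23)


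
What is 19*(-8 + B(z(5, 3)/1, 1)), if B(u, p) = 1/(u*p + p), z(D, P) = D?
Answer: -893/6 ≈ -148.83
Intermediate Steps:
B(u, p) = 1/(p + p*u) (B(u, p) = 1/(p*u + p) = 1/(p + p*u))
19*(-8 + B(z(5, 3)/1, 1)) = 19*(-8 + 1/(1*(1 + 5/1))) = 19*(-8 + 1/(1 + 5*1)) = 19*(-8 + 1/(1 + 5)) = 19*(-8 + 1/6) = 19*(-8 + 1*(⅙)) = 19*(-8 + ⅙) = 19*(-47/6) = -893/6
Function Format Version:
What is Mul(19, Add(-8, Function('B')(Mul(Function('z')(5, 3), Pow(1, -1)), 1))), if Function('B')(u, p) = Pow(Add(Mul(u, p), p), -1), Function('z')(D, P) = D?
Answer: Rational(-893, 6) ≈ -148.83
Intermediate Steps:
Function('B')(u, p) = Pow(Add(p, Mul(p, u)), -1) (Function('B')(u, p) = Pow(Add(Mul(p, u), p), -1) = Pow(Add(p, Mul(p, u)), -1))
Mul(19, Add(-8, Function('B')(Mul(Function('z')(5, 3), Pow(1, -1)), 1))) = Mul(19, Add(-8, Mul(Pow(1, -1), Pow(Add(1, Mul(5, Pow(1, -1))), -1)))) = Mul(19, Add(-8, Mul(1, Pow(Add(1, Mul(5, 1)), -1)))) = Mul(19, Add(-8, Mul(1, Pow(Add(1, 5), -1)))) = Mul(19, Add(-8, Mul(1, Pow(6, -1)))) = Mul(19, Add(-8, Mul(1, Rational(1, 6)))) = Mul(19, Add(-8, Rational(1, 6))) = Mul(19, Rational(-47, 6)) = Rational(-893, 6)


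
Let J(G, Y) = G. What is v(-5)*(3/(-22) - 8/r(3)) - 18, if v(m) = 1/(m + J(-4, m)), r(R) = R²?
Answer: -31873/1782 ≈ -17.886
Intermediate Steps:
v(m) = 1/(-4 + m) (v(m) = 1/(m - 4) = 1/(-4 + m))
v(-5)*(3/(-22) - 8/r(3)) - 18 = (3/(-22) - 8/(3²))/(-4 - 5) - 18 = (3*(-1/22) - 8/9)/(-9) - 18 = -(-3/22 - 8*⅑)/9 - 18 = -(-3/22 - 8/9)/9 - 18 = -⅑*(-203/198) - 18 = 203/1782 - 18 = -31873/1782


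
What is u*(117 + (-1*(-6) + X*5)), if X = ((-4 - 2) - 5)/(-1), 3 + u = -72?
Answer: -13350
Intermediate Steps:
u = -75 (u = -3 - 72 = -75)
X = 11 (X = (-6 - 5)*(-1) = -11*(-1) = 11)
u*(117 + (-1*(-6) + X*5)) = -75*(117 + (-1*(-6) + 11*5)) = -75*(117 + (6 + 55)) = -75*(117 + 61) = -75*178 = -13350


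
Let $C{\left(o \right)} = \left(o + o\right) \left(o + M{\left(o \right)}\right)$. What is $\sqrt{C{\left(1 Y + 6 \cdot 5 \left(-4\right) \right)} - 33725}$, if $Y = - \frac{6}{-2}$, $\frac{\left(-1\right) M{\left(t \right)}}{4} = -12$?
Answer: $i \sqrt{17579} \approx 132.59 i$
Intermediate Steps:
$M{\left(t \right)} = 48$ ($M{\left(t \right)} = \left(-4\right) \left(-12\right) = 48$)
$Y = 3$ ($Y = \left(-6\right) \left(- \frac{1}{2}\right) = 3$)
$C{\left(o \right)} = 2 o \left(48 + o\right)$ ($C{\left(o \right)} = \left(o + o\right) \left(o + 48\right) = 2 o \left(48 + o\right)$)
$\sqrt{C{\left(1 Y + 6 \cdot 5 \left(-4\right) \right)} - 33725} = \sqrt{2 \left(1 \cdot 3 + 6 \cdot 5 \left(-4\right)\right) \left(48 + \left(1 \cdot 3 + 6 \cdot 5 \left(-4\right)\right)\right) - 33725} = \sqrt{2 \left(3 + 30 \left(-4\right)\right) \left(48 + \left(3 + 30 \left(-4\right)\right)\right) - 33725} = \sqrt{2 \left(3 - 120\right) \left(48 + \left(3 - 120\right)\right) - 33725} = \sqrt{2 \left(-117\right) \left(48 - 117\right) - 33725} = \sqrt{2 \left(-117\right) \left(-69\right) - 33725} = \sqrt{16146 - 33725} = \sqrt{-17579} = i \sqrt{17579}$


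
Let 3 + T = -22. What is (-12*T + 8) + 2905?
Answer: 3213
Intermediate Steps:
T = -25 (T = -3 - 22 = -25)
(-12*T + 8) + 2905 = (-12*(-25) + 8) + 2905 = (300 + 8) + 2905 = 308 + 2905 = 3213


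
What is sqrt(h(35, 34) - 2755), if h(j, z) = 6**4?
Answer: I*sqrt(1459) ≈ 38.197*I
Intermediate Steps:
h(j, z) = 1296
sqrt(h(35, 34) - 2755) = sqrt(1296 - 2755) = sqrt(-1459) = I*sqrt(1459)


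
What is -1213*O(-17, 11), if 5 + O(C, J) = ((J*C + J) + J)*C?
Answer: -3396400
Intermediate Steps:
O(C, J) = -5 + C*(2*J + C*J) (O(C, J) = -5 + ((J*C + J) + J)*C = -5 + ((C*J + J) + J)*C = -5 + ((J + C*J) + J)*C = -5 + (2*J + C*J)*C = -5 + C*(2*J + C*J))
-1213*O(-17, 11) = -1213*(-5 + 11*(-17)² + 2*(-17)*11) = -1213*(-5 + 11*289 - 374) = -1213*(-5 + 3179 - 374) = -1213*2800 = -3396400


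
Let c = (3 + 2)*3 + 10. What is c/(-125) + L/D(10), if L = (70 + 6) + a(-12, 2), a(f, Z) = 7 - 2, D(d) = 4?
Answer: 401/20 ≈ 20.050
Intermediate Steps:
c = 25 (c = 5*3 + 10 = 15 + 10 = 25)
a(f, Z) = 5
L = 81 (L = (70 + 6) + 5 = 76 + 5 = 81)
c/(-125) + L/D(10) = 25/(-125) + 81/4 = 25*(-1/125) + 81*(1/4) = -1/5 + 81/4 = 401/20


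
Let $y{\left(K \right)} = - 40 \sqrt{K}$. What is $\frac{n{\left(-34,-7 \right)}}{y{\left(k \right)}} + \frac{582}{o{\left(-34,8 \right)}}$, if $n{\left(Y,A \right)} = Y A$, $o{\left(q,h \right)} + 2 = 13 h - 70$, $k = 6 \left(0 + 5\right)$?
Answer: $\frac{291}{16} - \frac{119 \sqrt{30}}{600} \approx 17.101$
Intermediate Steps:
$k = 30$ ($k = 6 \cdot 5 = 30$)
$o{\left(q,h \right)} = -72 + 13 h$ ($o{\left(q,h \right)} = -2 + \left(13 h - 70\right) = -2 + \left(-70 + 13 h\right) = -72 + 13 h$)
$n{\left(Y,A \right)} = A Y$
$\frac{n{\left(-34,-7 \right)}}{y{\left(k \right)}} + \frac{582}{o{\left(-34,8 \right)}} = \frac{\left(-7\right) \left(-34\right)}{\left(-40\right) \sqrt{30}} + \frac{582}{-72 + 13 \cdot 8} = 238 \left(- \frac{\sqrt{30}}{1200}\right) + \frac{582}{-72 + 104} = - \frac{119 \sqrt{30}}{600} + \frac{582}{32} = - \frac{119 \sqrt{30}}{600} + 582 \cdot \frac{1}{32} = - \frac{119 \sqrt{30}}{600} + \frac{291}{16} = \frac{291}{16} - \frac{119 \sqrt{30}}{600}$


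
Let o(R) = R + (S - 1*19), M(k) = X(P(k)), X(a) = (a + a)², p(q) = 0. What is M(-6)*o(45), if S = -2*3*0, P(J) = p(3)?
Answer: 0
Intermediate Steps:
P(J) = 0
S = 0 (S = -6*0 = 0)
X(a) = 4*a² (X(a) = (2*a)² = 4*a²)
M(k) = 0 (M(k) = 4*0² = 4*0 = 0)
o(R) = -19 + R (o(R) = R + (0 - 1*19) = R + (0 - 19) = R - 19 = -19 + R)
M(-6)*o(45) = 0*(-19 + 45) = 0*26 = 0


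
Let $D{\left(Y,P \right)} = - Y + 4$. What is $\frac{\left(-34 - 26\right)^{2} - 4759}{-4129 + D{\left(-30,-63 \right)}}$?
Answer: $\frac{1159}{4095} \approx 0.28303$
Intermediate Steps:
$D{\left(Y,P \right)} = 4 - Y$
$\frac{\left(-34 - 26\right)^{2} - 4759}{-4129 + D{\left(-30,-63 \right)}} = \frac{\left(-34 - 26\right)^{2} - 4759}{-4129 + \left(4 - -30\right)} = \frac{\left(-60\right)^{2} - 4759}{-4129 + \left(4 + 30\right)} = \frac{3600 - 4759}{-4129 + 34} = - \frac{1159}{-4095} = \left(-1159\right) \left(- \frac{1}{4095}\right) = \frac{1159}{4095}$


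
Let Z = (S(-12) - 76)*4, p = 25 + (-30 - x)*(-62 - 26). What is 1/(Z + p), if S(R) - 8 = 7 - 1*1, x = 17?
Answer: 1/3913 ≈ 0.00025556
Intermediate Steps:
S(R) = 14 (S(R) = 8 + (7 - 1*1) = 8 + (7 - 1) = 8 + 6 = 14)
p = 4161 (p = 25 + (-30 - 1*17)*(-62 - 26) = 25 + (-30 - 17)*(-88) = 25 - 47*(-88) = 25 + 4136 = 4161)
Z = -248 (Z = (14 - 76)*4 = -62*4 = -248)
1/(Z + p) = 1/(-248 + 4161) = 1/3913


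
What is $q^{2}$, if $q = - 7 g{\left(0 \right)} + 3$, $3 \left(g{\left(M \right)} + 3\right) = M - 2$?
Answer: $\frac{7396}{9} \approx 821.78$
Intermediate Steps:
$g{\left(M \right)} = - \frac{11}{3} + \frac{M}{3}$ ($g{\left(M \right)} = -3 + \frac{M - 2}{3} = -3 + \frac{-2 + M}{3} = -3 + \left(- \frac{2}{3} + \frac{M}{3}\right) = - \frac{11}{3} + \frac{M}{3}$)
$q = \frac{86}{3}$ ($q = - 7 \left(- \frac{11}{3} + \frac{1}{3} \cdot 0\right) + 3 = - 7 \left(- \frac{11}{3} + 0\right) + 3 = \left(-7\right) \left(- \frac{11}{3}\right) + 3 = \frac{77}{3} + 3 = \frac{86}{3} \approx 28.667$)
$q^{2} = \left(\frac{86}{3}\right)^{2} = \frac{7396}{9}$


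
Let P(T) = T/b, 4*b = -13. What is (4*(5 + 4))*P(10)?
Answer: -1440/13 ≈ -110.77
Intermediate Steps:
b = -13/4 (b = (¼)*(-13) = -13/4 ≈ -3.2500)
P(T) = -4*T/13 (P(T) = T/(-13/4) = T*(-4/13) = -4*T/13)
(4*(5 + 4))*P(10) = (4*(5 + 4))*(-4/13*10) = (4*9)*(-40/13) = 36*(-40/13) = -1440/13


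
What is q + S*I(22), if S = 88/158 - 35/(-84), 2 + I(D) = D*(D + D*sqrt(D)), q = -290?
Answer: 84983/474 + 111683*sqrt(22)/237 ≈ 2389.6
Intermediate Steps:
I(D) = -2 + D*(D + D**(3/2)) (I(D) = -2 + D*(D + D*sqrt(D)) = -2 + D*(D + D**(3/2)))
S = 923/948 (S = 88*(1/158) - 35*(-1/84) = 44/79 + 5/12 = 923/948 ≈ 0.97363)
q + S*I(22) = -290 + 923*(-2 + 22**2 + 22**(5/2))/948 = -290 + 923*(-2 + 484 + 484*sqrt(22))/948 = -290 + 923*(482 + 484*sqrt(22))/948 = -290 + (222443/474 + 111683*sqrt(22)/237) = 84983/474 + 111683*sqrt(22)/237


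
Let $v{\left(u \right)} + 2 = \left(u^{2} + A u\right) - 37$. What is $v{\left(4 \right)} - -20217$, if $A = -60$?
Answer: $19954$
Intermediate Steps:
$v{\left(u \right)} = -39 + u^{2} - 60 u$ ($v{\left(u \right)} = -2 - \left(37 - u^{2} + 60 u\right) = -39 + u^{2} - 60 u$)
$v{\left(4 \right)} - -20217 = \left(-39 + 4^{2} - 240\right) - -20217 = \left(-39 + 16 - 240\right) + 20217 = -263 + 20217 = 19954$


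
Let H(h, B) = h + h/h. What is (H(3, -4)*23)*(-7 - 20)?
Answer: -2484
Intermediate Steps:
H(h, B) = 1 + h (H(h, B) = h + 1 = 1 + h)
(H(3, -4)*23)*(-7 - 20) = ((1 + 3)*23)*(-7 - 20) = (4*23)*(-27) = 92*(-27) = -2484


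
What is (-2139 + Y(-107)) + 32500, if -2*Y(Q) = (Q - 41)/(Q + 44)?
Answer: 1912669/63 ≈ 30360.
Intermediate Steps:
Y(Q) = -(-41 + Q)/(2*(44 + Q)) (Y(Q) = -(Q - 41)/(2*(Q + 44)) = -(-41 + Q)/(2*(44 + Q)))
(-2139 + Y(-107)) + 32500 = (-2139 + (41 - 1*(-107))/(2*(44 - 107))) + 32500 = (-2139 + (½)*(41 + 107)/(-63)) + 32500 = (-2139 + (½)*(-1/63)*148) + 32500 = (-2139 - 74/63) + 32500 = -134831/63 + 32500 = 1912669/63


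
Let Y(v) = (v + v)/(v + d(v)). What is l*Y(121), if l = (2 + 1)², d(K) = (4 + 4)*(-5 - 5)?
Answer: 2178/41 ≈ 53.122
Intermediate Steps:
d(K) = -80 (d(K) = 8*(-10) = -80)
l = 9 (l = 3² = 9)
Y(v) = 2*v/(-80 + v) (Y(v) = (v + v)/(v - 80) = (2*v)/(-80 + v) = 2*v/(-80 + v))
l*Y(121) = 9*(2*121/(-80 + 121)) = 9*(2*121/41) = 9*(2*121*(1/41)) = 9*(242/41) = 2178/41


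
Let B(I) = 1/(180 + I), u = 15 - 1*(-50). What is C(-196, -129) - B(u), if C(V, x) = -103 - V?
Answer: 22784/245 ≈ 92.996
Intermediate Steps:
u = 65 (u = 15 + 50 = 65)
C(-196, -129) - B(u) = (-103 - 1*(-196)) - 1/(180 + 65) = (-103 + 196) - 1/245 = 93 - 1*1/245 = 93 - 1/245 = 22784/245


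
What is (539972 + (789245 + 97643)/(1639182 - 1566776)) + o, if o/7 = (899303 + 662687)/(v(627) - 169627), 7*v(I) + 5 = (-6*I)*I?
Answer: 34660721900922575/64190960052 ≈ 5.3996e+5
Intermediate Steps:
v(I) = -5/7 - 6*I²/7 (v(I) = -5/7 + ((-6*I)*I)/7 = -5/7 + (-6*I²)/7 = -5/7 - 6*I²/7)
o = -38268755/1773084 (o = 7*((899303 + 662687)/((-5/7 - 6/7*627²) - 169627)) = 7*(1561990/((-5/7 - 6/7*393129) - 169627)) = 7*(1561990/((-5/7 - 2358774/7) - 169627)) = 7*(1561990/(-2358779/7 - 169627)) = 7*(1561990/(-3546168/7)) = 7*(1561990*(-7/3546168)) = 7*(-5466965/1773084) = -38268755/1773084 ≈ -21.583)
(539972 + (789245 + 97643)/(1639182 - 1566776)) + o = (539972 + (789245 + 97643)/(1639182 - 1566776)) - 38268755/1773084 = (539972 + 886888/72406) - 38268755/1773084 = (539972 + 886888*(1/72406)) - 38268755/1773084 = (539972 + 443444/36203) - 38268755/1773084 = 19549049760/36203 - 38268755/1773084 = 34660721900922575/64190960052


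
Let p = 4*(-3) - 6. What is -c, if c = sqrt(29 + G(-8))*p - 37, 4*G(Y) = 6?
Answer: 37 + 9*sqrt(122) ≈ 136.41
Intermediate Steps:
G(Y) = 3/2 (G(Y) = (1/4)*6 = 3/2)
p = -18 (p = -12 - 6 = -18)
c = -37 - 9*sqrt(122) (c = sqrt(29 + 3/2)*(-18) - 37 = sqrt(61/2)*(-18) - 37 = (sqrt(122)/2)*(-18) - 37 = -9*sqrt(122) - 37 = -37 - 9*sqrt(122) ≈ -136.41)
-c = -(-37 - 9*sqrt(122)) = 37 + 9*sqrt(122)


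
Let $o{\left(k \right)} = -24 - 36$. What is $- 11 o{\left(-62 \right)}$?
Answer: $660$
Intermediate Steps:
$o{\left(k \right)} = -60$ ($o{\left(k \right)} = -24 - 36 = -60$)
$- 11 o{\left(-62 \right)} = \left(-11\right) \left(-60\right) = 660$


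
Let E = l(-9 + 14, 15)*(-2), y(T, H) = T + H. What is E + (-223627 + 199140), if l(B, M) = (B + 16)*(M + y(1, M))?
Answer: -25789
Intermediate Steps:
y(T, H) = H + T
l(B, M) = (1 + 2*M)*(16 + B) (l(B, M) = (B + 16)*(M + (M + 1)) = (16 + B)*(M + (1 + M)) = (16 + B)*(1 + 2*M) = (1 + 2*M)*(16 + B))
E = -1302 (E = (16 + (-9 + 14) + 32*15 + 2*(-9 + 14)*15)*(-2) = (16 + 5 + 480 + 2*5*15)*(-2) = (16 + 5 + 480 + 150)*(-2) = 651*(-2) = -1302)
E + (-223627 + 199140) = -1302 + (-223627 + 199140) = -1302 - 24487 = -25789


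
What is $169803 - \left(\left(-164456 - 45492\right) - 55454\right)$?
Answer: $435205$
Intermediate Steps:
$169803 - \left(\left(-164456 - 45492\right) - 55454\right) = 169803 - \left(-209948 - 55454\right) = 169803 - -265402 = 169803 + 265402 = 435205$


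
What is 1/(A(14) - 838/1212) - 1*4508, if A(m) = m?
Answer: -36356414/8065 ≈ -4507.9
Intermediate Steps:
1/(A(14) - 838/1212) - 1*4508 = 1/(14 - 838/1212) - 1*4508 = 1/(14 - 838*1/1212) - 4508 = 1/(14 - 419/606) - 4508 = 1/(8065/606) - 4508 = 606/8065 - 4508 = -36356414/8065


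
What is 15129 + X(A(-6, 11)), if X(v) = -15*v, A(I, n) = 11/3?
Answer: 15074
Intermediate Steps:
A(I, n) = 11/3 (A(I, n) = 11*(1/3) = 11/3)
15129 + X(A(-6, 11)) = 15129 - 15*11/3 = 15129 - 55 = 15074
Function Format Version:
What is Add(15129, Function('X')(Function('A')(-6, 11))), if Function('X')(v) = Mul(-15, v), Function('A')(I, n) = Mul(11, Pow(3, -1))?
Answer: 15074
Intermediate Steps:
Function('A')(I, n) = Rational(11, 3) (Function('A')(I, n) = Mul(11, Rational(1, 3)) = Rational(11, 3))
Add(15129, Function('X')(Function('A')(-6, 11))) = Add(15129, Mul(-15, Rational(11, 3))) = Add(15129, -55) = 15074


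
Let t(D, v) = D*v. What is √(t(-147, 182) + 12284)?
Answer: I*√14470 ≈ 120.29*I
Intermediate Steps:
√(t(-147, 182) + 12284) = √(-147*182 + 12284) = √(-26754 + 12284) = √(-14470) = I*√14470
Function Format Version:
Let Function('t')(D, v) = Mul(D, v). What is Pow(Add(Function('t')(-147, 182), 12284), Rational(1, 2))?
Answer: Mul(I, Pow(14470, Rational(1, 2))) ≈ Mul(120.29, I)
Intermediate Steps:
Pow(Add(Function('t')(-147, 182), 12284), Rational(1, 2)) = Pow(Add(Mul(-147, 182), 12284), Rational(1, 2)) = Pow(Add(-26754, 12284), Rational(1, 2)) = Pow(-14470, Rational(1, 2)) = Mul(I, Pow(14470, Rational(1, 2)))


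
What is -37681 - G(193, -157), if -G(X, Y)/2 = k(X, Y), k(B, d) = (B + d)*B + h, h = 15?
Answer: -23755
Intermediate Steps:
k(B, d) = 15 + B*(B + d) (k(B, d) = (B + d)*B + 15 = B*(B + d) + 15 = 15 + B*(B + d))
G(X, Y) = -30 - 2*X² - 2*X*Y (G(X, Y) = -2*(15 + X² + X*Y) = -30 - 2*X² - 2*X*Y)
-37681 - G(193, -157) = -37681 - (-30 - 2*193² - 2*193*(-157)) = -37681 - (-30 - 2*37249 + 60602) = -37681 - (-30 - 74498 + 60602) = -37681 - 1*(-13926) = -37681 + 13926 = -23755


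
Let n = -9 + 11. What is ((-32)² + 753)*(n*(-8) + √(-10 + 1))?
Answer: -28432 + 5331*I ≈ -28432.0 + 5331.0*I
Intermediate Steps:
n = 2
((-32)² + 753)*(n*(-8) + √(-10 + 1)) = ((-32)² + 753)*(2*(-8) + √(-10 + 1)) = (1024 + 753)*(-16 + √(-9)) = 1777*(-16 + 3*I) = -28432 + 5331*I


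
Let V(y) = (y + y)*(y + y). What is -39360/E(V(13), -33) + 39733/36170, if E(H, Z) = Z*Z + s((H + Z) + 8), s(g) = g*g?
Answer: 515283439/512275710 ≈ 1.0059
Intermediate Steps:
V(y) = 4*y² (V(y) = (2*y)*(2*y) = 4*y²)
s(g) = g²
E(H, Z) = Z² + (8 + H + Z)² (E(H, Z) = Z*Z + ((H + Z) + 8)² = Z² + (8 + H + Z)²)
-39360/E(V(13), -33) + 39733/36170 = -39360/((-33)² + (8 + 4*13² - 33)²) + 39733/36170 = -39360/(1089 + (8 + 4*169 - 33)²) + 39733*(1/36170) = -39360/(1089 + (8 + 676 - 33)²) + 39733/36170 = -39360/(1089 + 651²) + 39733/36170 = -39360/(1089 + 423801) + 39733/36170 = -39360/424890 + 39733/36170 = -39360*1/424890 + 39733/36170 = -1312/14163 + 39733/36170 = 515283439/512275710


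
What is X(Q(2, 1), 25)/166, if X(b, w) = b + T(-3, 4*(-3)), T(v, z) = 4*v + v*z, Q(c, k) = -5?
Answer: 19/166 ≈ 0.11446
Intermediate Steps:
X(b, w) = 24 + b (X(b, w) = b - 3*(4 + 4*(-3)) = b - 3*(4 - 12) = b - 3*(-8) = b + 24 = 24 + b)
X(Q(2, 1), 25)/166 = (24 - 5)/166 = 19*(1/166) = 19/166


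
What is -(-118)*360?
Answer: 42480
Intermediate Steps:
-(-118)*360 = -1*(-42480) = 42480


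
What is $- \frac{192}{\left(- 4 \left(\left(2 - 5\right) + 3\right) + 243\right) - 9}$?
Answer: $- \frac{32}{39} \approx -0.82051$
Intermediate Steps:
$- \frac{192}{\left(- 4 \left(\left(2 - 5\right) + 3\right) + 243\right) - 9} = - \frac{192}{\left(- 4 \left(-3 + 3\right) + 243\right) - 9} = - \frac{192}{\left(\left(-4\right) 0 + 243\right) - 9} = - \frac{192}{\left(0 + 243\right) - 9} = - \frac{192}{243 - 9} = - \frac{192}{234} = \left(-192\right) \frac{1}{234} = - \frac{32}{39}$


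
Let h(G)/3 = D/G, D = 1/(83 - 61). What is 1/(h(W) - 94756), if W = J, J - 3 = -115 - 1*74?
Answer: -1364/129247185 ≈ -1.0553e-5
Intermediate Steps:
J = -186 (J = 3 + (-115 - 1*74) = 3 + (-115 - 74) = 3 - 189 = -186)
W = -186
D = 1/22 ≈ 0.045455
h(G) = 3/(22*G) (h(G) = 3*(1/(22*G)) = 3/(22*G))
1/(h(W) - 94756) = 1/((3/22)/(-186) - 94756) = 1/((3/22)*(-1/186) - 94756) = 1/(-1/1364 - 94756) = 1/(-129247185/1364) = -1364/129247185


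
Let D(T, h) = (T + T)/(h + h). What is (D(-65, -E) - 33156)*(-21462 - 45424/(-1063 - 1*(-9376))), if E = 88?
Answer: 15314214966085/21516 ≈ 7.1176e+8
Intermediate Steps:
D(T, h) = T/h (D(T, h) = (2*T)/((2*h)) = (2*T)*(1/(2*h)) = T/h)
(D(-65, -E) - 33156)*(-21462 - 45424/(-1063 - 1*(-9376))) = (-65/((-1*88)) - 33156)*(-21462 - 45424/(-1063 - 1*(-9376))) = (-65/(-88) - 33156)*(-21462 - 45424/(-1063 + 9376)) = (-65*(-1/88) - 33156)*(-21462 - 45424/8313) = (65/88 - 33156)*(-21462 - 45424*1/8313) = -2917663*(-21462 - 2672/489)/88 = -2917663/88*(-10497590/489) = 15314214966085/21516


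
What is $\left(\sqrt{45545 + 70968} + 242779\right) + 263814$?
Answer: $506593 + \sqrt{116513} \approx 5.0693 \cdot 10^{5}$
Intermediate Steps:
$\left(\sqrt{45545 + 70968} + 242779\right) + 263814 = \left(\sqrt{116513} + 242779\right) + 263814 = \left(242779 + \sqrt{116513}\right) + 263814 = 506593 + \sqrt{116513}$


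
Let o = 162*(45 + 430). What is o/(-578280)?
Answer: -2565/19276 ≈ -0.13307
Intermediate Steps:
o = 76950 (o = 162*475 = 76950)
o/(-578280) = 76950/(-578280) = 76950*(-1/578280) = -2565/19276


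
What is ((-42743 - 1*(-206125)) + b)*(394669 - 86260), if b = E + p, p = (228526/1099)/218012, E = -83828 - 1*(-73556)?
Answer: 5656902561113949627/119797594 ≈ 4.7221e+10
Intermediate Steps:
E = -10272 (E = -83828 + 73556 = -10272)
p = 114263/119797594 (p = (228526*(1/1099))*(1/218012) = (228526/1099)*(1/218012) = 114263/119797594 ≈ 0.00095380)
b = -1230560771305/119797594 (b = -10272 + 114263/119797594 = -1230560771305/119797594 ≈ -10272.)
((-42743 - 1*(-206125)) + b)*(394669 - 86260) = ((-42743 - 1*(-206125)) - 1230560771305/119797594)*(394669 - 86260) = ((-42743 + 206125) - 1230560771305/119797594)*308409 = (163382 - 1230560771305/119797594)*308409 = (18342209731603/119797594)*308409 = 5656902561113949627/119797594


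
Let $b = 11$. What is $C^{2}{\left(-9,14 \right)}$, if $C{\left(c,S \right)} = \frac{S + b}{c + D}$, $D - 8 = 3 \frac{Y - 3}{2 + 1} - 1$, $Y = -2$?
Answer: $\frac{625}{49} \approx 12.755$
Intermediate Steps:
$D = 2$ ($D = 8 + \left(3 \frac{-2 - 3}{2 + 1} - 1\right) = 8 + \left(3 \left(- \frac{5}{3}\right) - 1\right) = 8 - 6 = 2$)
$C{\left(c,S \right)} = \frac{11 + S}{2 + c}$ ($C{\left(c,S \right)} = \frac{S + 11}{c + 2} = \frac{11 + S}{2 + c}$)
$C^{2}{\left(-9,14 \right)} = \left(\frac{11 + 14}{2 - 9}\right)^{2} = \left(\frac{1}{-7} \cdot 25\right)^{2} = \left(\left(- \frac{1}{7}\right) 25\right)^{2} = \left(- \frac{25}{7}\right)^{2} = \frac{625}{49}$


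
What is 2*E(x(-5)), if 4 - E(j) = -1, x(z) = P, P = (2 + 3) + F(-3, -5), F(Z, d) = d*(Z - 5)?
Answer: 10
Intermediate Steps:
F(Z, d) = d*(-5 + Z)
P = 45 (P = (2 + 3) - 5*(-5 - 3) = 5 - 5*(-8) = 5 + 40 = 45)
x(z) = 45
E(j) = 5 (E(j) = 4 - 1*(-1) = 4 + 1 = 5)
2*E(x(-5)) = 2*5 = 10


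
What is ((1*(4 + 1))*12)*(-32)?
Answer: -1920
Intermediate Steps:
((1*(4 + 1))*12)*(-32) = ((1*5)*12)*(-32) = (5*12)*(-32) = 60*(-32) = -1920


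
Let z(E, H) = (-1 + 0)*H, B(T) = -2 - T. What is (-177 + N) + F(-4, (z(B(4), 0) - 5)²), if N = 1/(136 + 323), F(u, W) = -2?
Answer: -82160/459 ≈ -179.00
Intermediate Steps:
z(E, H) = -H
N = 1/459 ≈ 0.0021787
(-177 + N) + F(-4, (z(B(4), 0) - 5)²) = (-177 + 1/459) - 2 = -81242/459 - 2 = -82160/459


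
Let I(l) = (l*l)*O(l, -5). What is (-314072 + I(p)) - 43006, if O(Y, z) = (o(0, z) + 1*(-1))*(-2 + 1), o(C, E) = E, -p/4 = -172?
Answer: 2482986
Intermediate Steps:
p = 688 (p = -4*(-172) = 688)
O(Y, z) = 1 - z (O(Y, z) = (z + 1*(-1))*(-2 + 1) = (z - 1)*(-1) = (-1 + z)*(-1) = 1 - z)
I(l) = 6*l² (I(l) = (l*l)*(1 - 1*(-5)) = l²*(1 + 5) = l²*6 = 6*l²)
(-314072 + I(p)) - 43006 = (-314072 + 6*688²) - 43006 = (-314072 + 6*473344) - 43006 = (-314072 + 2840064) - 43006 = 2525992 - 43006 = 2482986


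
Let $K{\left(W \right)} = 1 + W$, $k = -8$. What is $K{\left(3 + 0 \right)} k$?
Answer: $-32$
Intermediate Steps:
$K{\left(3 + 0 \right)} k = \left(1 + \left(3 + 0\right)\right) \left(-8\right) = \left(1 + 3\right) \left(-8\right) = 4 \left(-8\right) = -32$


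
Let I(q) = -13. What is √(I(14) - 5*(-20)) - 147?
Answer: -147 + √87 ≈ -137.67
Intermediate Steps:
√(I(14) - 5*(-20)) - 147 = √(-13 - 5*(-20)) - 147 = √(-13 + 100) - 147 = √87 - 147 = -147 + √87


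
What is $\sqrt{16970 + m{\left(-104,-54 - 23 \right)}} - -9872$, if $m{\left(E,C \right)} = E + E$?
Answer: $9872 + 17 \sqrt{58} \approx 10001.0$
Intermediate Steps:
$m{\left(E,C \right)} = 2 E$
$\sqrt{16970 + m{\left(-104,-54 - 23 \right)}} - -9872 = \sqrt{16970 + 2 \left(-104\right)} - -9872 = \sqrt{16970 - 208} + 9872 = \sqrt{16762} + 9872 = 17 \sqrt{58} + 9872 = 9872 + 17 \sqrt{58}$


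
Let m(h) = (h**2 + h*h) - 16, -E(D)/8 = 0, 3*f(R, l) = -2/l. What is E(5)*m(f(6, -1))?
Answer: 0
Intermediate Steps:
f(R, l) = -2/(3*l) (f(R, l) = (-2/l)/3 = -2/(3*l))
E(D) = 0 (E(D) = -8*0 = 0)
m(h) = -16 + 2*h**2 (m(h) = (h**2 + h**2) - 16 = 2*h**2 - 16 = -16 + 2*h**2)
E(5)*m(f(6, -1)) = 0*(-16 + 2*(-2/3/(-1))**2) = 0*(-16 + 2*(-2/3*(-1))**2) = 0*(-16 + 2*(2/3)**2) = 0*(-16 + 2*(4/9)) = 0*(-16 + 8/9) = 0*(-136/9) = 0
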